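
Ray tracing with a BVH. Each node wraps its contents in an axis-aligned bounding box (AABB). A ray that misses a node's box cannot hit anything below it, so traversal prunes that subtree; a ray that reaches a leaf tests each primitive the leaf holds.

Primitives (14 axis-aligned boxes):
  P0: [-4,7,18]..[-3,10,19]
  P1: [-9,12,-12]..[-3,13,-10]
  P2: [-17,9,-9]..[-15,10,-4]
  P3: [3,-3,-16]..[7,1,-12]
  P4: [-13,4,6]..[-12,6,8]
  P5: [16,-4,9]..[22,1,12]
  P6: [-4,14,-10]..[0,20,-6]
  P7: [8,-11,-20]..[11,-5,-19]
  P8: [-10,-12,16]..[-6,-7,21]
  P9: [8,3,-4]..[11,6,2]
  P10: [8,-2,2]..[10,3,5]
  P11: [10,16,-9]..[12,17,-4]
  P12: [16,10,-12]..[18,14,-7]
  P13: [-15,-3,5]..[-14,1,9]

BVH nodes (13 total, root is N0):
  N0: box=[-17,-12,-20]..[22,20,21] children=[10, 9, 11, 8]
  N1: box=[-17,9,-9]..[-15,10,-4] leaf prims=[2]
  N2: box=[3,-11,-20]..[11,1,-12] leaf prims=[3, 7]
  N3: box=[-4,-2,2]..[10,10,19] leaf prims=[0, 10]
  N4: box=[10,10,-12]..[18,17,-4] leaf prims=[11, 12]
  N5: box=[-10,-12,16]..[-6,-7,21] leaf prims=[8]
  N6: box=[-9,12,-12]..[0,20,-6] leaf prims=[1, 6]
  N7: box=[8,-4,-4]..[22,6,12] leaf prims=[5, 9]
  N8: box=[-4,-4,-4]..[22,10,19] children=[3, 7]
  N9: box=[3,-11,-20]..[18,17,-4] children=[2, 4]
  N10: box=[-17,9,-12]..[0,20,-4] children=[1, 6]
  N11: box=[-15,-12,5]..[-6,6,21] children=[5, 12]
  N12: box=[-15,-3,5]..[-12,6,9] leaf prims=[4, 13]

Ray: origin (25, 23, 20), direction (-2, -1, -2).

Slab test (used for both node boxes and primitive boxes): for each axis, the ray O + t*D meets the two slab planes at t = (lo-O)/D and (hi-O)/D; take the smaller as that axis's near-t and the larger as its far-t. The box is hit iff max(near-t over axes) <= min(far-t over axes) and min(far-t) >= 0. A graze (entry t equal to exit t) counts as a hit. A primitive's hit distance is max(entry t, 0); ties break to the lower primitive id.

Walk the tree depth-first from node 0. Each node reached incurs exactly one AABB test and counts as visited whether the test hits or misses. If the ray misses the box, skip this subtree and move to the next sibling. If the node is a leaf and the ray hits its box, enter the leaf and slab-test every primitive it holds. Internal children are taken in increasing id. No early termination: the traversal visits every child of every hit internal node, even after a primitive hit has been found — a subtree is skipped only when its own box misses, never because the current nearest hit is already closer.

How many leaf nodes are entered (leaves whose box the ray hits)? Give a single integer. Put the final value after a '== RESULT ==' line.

Walk:
N0 x:[3/2,21] y:[3,35] z:[-1/2,20] -> hit [3,20], descend [8, 9, 10, 11]
  N8 x:[3/2,29/2] y:[13,27] z:[1/2,12] -> miss, prune
  N9 x:[7/2,11] y:[6,34] z:[12,20] -> miss, prune
  N10 x:[25/2,21] y:[3,14] z:[12,16] -> hit [25/2,14], descend [1, 6]
    N1 x:[20,21] y:[13,14] z:[12,29/2] -> miss, prune
    N6 x:[25/2,17] y:[3,11] z:[13,16] -> miss, prune
  N11 x:[31/2,20] y:[17,35] z:[-1/2,15/2] -> miss, prune

Summary -> nodes [0, 8, 9, 10, 1, 6, 11]; box-tests=7; leaf-entries=0; first=miss

== RESULT ==
0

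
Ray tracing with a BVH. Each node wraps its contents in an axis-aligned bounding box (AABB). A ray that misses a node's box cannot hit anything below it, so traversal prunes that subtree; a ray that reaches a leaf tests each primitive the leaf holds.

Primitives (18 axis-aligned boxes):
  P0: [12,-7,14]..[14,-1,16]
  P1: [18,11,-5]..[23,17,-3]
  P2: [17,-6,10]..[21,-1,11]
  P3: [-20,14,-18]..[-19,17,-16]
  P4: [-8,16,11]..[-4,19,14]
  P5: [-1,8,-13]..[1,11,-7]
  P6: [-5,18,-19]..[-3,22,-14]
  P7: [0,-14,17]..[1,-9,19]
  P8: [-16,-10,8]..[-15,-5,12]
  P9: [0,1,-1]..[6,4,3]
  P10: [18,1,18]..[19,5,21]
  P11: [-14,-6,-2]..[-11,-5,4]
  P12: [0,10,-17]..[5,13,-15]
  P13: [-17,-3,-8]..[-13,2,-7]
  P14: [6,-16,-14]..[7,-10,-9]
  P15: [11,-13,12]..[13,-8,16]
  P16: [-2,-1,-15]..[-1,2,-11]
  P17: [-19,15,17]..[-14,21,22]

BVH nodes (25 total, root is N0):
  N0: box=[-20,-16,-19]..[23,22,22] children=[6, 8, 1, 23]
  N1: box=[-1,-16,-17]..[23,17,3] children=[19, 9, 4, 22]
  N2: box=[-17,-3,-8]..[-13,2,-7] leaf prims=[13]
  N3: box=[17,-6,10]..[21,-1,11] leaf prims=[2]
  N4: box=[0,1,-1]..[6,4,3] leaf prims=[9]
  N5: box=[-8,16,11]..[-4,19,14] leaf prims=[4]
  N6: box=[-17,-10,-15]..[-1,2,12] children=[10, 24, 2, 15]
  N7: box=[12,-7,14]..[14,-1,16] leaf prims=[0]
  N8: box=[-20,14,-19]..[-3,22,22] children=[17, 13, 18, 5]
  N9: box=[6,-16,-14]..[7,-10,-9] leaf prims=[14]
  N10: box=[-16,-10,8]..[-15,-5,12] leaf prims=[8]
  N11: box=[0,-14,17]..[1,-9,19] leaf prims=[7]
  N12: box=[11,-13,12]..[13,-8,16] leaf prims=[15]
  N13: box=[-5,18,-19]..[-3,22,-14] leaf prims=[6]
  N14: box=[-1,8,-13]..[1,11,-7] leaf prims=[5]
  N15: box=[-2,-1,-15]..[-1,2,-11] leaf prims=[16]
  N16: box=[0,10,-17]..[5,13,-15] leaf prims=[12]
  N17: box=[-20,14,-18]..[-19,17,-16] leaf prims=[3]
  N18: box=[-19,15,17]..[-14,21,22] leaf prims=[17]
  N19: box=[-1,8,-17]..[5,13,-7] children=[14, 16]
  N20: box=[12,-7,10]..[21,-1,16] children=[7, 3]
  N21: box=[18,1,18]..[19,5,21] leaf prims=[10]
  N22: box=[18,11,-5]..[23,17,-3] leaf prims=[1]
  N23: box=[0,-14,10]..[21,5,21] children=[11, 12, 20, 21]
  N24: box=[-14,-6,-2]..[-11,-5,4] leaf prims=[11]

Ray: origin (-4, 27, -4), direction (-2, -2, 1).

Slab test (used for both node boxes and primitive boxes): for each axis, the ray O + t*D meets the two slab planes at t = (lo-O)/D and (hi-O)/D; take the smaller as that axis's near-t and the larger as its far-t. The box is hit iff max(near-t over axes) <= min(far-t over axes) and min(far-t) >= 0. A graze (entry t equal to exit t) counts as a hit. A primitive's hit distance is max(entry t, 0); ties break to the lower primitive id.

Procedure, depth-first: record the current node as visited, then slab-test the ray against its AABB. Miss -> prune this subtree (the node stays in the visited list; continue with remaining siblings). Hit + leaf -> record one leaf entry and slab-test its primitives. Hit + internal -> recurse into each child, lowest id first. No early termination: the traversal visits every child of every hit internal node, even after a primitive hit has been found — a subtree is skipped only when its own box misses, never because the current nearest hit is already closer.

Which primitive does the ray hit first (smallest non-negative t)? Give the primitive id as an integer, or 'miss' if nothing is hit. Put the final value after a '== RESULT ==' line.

Traverse from the root:
N0 x:[-27/2,8] y:[5/2,43/2] z:[-15,26] -> hit [5/2,8], descend [1, 6, 8, 23]
  N1 x:[-27/2,-3/2] y:[5,43/2] z:[-13,7] -> miss, prune
  N6 x:[-3/2,13/2] y:[25/2,37/2] z:[-11,16] -> miss, prune
  N8 x:[-1/2,8] y:[5/2,13/2] z:[-15,26] -> hit [5/2,13/2], descend [5, 13, 17, 18]
    N5 x:[0,2] y:[4,11/2] z:[15,18] -> miss, prune
    N13 x:[-1/2,1/2] y:[5/2,9/2] z:[-15,-10] -> miss, prune
    N17 x:[15/2,8] y:[5,13/2] z:[-14,-12] -> miss, prune
    N18 x:[5,15/2] y:[3,6] z:[21,26] -> miss, prune
  N23 x:[-25/2,-2] y:[11,41/2] z:[14,25] -> miss, prune

Visited [0, 1, 6, 8, 5, 13, 17, 18, 23]. Tests: 9 box, 0 leaf. Nearest: miss.

== RESULT ==
miss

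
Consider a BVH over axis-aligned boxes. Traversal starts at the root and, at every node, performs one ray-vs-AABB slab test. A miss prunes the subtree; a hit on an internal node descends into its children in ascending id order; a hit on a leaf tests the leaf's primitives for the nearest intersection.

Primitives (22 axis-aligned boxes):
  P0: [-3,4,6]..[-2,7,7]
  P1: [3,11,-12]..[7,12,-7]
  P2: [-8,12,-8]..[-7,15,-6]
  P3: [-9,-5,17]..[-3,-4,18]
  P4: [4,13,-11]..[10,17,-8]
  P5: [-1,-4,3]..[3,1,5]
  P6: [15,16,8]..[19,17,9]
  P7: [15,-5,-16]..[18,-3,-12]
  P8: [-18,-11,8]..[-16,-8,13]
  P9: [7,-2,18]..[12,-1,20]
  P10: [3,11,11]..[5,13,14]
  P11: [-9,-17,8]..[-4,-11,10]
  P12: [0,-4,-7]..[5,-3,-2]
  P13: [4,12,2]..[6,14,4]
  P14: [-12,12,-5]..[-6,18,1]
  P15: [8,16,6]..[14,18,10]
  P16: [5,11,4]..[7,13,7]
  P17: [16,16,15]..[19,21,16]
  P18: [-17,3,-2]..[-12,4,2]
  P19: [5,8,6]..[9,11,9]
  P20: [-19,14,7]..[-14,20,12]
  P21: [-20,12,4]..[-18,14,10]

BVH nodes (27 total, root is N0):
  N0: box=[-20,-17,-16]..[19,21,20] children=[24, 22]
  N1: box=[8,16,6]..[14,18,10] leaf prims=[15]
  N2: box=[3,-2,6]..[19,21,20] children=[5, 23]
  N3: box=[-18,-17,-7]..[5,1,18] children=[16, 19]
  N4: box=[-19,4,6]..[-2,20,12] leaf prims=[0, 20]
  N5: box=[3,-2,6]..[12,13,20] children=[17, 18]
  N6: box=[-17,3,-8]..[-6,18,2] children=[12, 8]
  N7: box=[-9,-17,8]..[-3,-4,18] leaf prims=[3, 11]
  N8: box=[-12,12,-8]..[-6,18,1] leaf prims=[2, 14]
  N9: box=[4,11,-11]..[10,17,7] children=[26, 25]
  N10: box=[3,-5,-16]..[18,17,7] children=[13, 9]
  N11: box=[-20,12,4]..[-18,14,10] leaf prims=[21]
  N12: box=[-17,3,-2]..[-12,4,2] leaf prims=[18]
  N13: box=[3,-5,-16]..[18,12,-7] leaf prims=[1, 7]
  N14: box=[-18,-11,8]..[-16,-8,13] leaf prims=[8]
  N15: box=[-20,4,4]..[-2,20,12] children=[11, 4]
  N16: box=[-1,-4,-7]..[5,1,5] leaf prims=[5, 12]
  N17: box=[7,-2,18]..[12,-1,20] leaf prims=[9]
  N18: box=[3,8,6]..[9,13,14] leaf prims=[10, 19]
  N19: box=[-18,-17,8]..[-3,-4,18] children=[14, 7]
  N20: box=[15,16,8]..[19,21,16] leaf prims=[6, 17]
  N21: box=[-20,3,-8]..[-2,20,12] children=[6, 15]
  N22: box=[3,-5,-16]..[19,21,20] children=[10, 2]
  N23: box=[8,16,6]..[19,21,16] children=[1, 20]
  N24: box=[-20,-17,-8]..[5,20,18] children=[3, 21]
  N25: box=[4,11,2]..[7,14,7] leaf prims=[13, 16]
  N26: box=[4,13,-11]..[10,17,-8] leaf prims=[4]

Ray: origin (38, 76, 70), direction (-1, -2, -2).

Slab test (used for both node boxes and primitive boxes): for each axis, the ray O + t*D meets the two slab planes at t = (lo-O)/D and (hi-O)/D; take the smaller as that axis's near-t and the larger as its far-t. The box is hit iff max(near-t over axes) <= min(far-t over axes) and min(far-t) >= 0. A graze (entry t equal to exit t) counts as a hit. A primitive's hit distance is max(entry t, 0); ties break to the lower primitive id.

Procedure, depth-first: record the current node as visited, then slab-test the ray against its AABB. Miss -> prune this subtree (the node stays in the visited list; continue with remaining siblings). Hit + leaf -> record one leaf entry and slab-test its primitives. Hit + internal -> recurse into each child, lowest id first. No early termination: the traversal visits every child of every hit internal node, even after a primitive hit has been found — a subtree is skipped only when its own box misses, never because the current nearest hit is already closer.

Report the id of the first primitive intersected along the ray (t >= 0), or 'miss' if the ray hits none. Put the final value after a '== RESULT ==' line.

Trace the traversal:
N0 x:[19,58] y:[55/2,93/2] z:[25,43] -> hit [55/2,43], descend [22, 24]
  N22 x:[19,35] y:[55/2,81/2] z:[25,43] -> hit [55/2,35], descend [2, 10]
    N2 x:[19,35] y:[55/2,39] z:[25,32] -> hit [55/2,32], descend [5, 23]
      N5 x:[26,35] y:[63/2,39] z:[25,32] -> hit [63/2,32], descend [17, 18]
        N17 x:[26,31] y:[77/2,39] z:[25,26] -> miss, prune
        N18 x:[29,35] y:[63/2,34] z:[28,32] -> hit [63/2,32] leaf, test {P10(miss), P19(miss)}
      N23 x:[19,30] y:[55/2,30] z:[27,32] -> hit [55/2,30], descend [1, 20]
        N1 x:[24,30] y:[29,30] z:[30,32] -> hit [30,30] leaf, test {P15@t=30}
        N20 x:[19,23] y:[55/2,30] z:[27,31] -> miss, prune
    N10 x:[20,35] y:[59/2,81/2] z:[63/2,43] -> hit [63/2,35], descend [9, 13]
      N9 x:[28,34] y:[59/2,65/2] z:[63/2,81/2] -> hit [63/2,65/2], descend [25, 26]
        N25 x:[31,34] y:[31,65/2] z:[63/2,34] -> hit [63/2,65/2] leaf, test {P13(miss), P16@t=63/2}
        N26 x:[28,34] y:[59/2,63/2] z:[39,81/2] -> miss, prune
      N13 x:[20,35] y:[32,81/2] z:[77/2,43] -> miss, prune
  N24 x:[33,58] y:[28,93/2] z:[26,39] -> hit [33,39], descend [3, 21]
    N3 x:[33,56] y:[75/2,93/2] z:[26,77/2] -> hit [75/2,77/2], descend [16, 19]
      N16 x:[33,39] y:[75/2,40] z:[65/2,77/2] -> hit [75/2,77/2] leaf, test {P5(miss), P12(miss)}
      N19 x:[41,56] y:[40,93/2] z:[26,31] -> miss, prune
    N21 x:[40,58] y:[28,73/2] z:[29,39] -> miss, prune

19 AABB tests over nodes [0, 22, 2, 5, 17, 18, 23, 1, 20, 10, 9, 25, 26, 13, 24, 3, 16, 19, 21]; 4 leaves entered; closest P15.

== RESULT ==
15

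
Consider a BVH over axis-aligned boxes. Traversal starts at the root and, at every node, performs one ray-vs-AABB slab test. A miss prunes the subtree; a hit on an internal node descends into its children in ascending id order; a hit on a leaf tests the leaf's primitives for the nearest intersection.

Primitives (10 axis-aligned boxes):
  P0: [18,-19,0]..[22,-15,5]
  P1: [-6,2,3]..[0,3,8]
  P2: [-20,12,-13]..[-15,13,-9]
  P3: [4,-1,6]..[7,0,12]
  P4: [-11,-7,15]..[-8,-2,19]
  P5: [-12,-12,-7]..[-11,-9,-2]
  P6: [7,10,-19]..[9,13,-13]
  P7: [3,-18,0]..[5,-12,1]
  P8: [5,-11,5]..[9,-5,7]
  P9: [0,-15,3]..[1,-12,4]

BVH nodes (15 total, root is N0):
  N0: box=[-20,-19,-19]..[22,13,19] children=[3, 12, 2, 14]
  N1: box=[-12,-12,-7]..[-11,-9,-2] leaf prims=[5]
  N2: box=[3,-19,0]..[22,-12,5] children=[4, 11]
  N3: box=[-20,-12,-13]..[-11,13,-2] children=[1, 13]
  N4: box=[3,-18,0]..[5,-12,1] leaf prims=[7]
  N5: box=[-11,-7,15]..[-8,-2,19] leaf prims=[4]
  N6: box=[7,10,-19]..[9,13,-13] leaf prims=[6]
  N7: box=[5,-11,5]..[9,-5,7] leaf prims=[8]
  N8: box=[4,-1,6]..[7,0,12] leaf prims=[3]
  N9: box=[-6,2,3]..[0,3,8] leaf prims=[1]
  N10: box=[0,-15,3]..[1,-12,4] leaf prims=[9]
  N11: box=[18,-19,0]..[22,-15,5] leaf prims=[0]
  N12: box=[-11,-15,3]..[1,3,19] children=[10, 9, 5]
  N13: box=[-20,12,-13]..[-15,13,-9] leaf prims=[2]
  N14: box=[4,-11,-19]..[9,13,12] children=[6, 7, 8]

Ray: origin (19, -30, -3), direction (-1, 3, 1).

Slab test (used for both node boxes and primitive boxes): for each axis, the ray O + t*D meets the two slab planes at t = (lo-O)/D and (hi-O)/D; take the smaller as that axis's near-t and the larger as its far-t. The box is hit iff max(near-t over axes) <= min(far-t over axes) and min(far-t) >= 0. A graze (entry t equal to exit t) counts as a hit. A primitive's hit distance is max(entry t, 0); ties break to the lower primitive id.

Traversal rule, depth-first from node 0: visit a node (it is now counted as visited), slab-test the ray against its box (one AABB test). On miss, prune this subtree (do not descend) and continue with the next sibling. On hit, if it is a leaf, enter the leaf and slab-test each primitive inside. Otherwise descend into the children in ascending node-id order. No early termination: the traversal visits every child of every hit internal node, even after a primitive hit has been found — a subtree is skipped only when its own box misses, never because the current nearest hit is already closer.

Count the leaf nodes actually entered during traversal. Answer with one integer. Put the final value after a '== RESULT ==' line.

Walk:
N0 x:[-3,39] y:[11/3,43/3] z:[-16,22] -> hit [11/3,43/3], descend [2, 3, 12, 14]
  N2 x:[-3,16] y:[11/3,6] z:[3,8] -> hit [11/3,6], descend [4, 11]
    N4 x:[14,16] y:[4,6] z:[3,4] -> miss, prune
    N11 x:[-3,1] y:[11/3,5] z:[3,8] -> miss, prune
  N3 x:[30,39] y:[6,43/3] z:[-10,1] -> miss, prune
  N12 x:[18,30] y:[5,11] z:[6,22] -> miss, prune
  N14 x:[10,15] y:[19/3,43/3] z:[-16,15] -> hit [10,43/3], descend [6, 7, 8]
    N6 x:[10,12] y:[40/3,43/3] z:[-16,-10] -> miss, prune
    N7 x:[10,14] y:[19/3,25/3] z:[8,10] -> miss, prune
    N8 x:[12,15] y:[29/3,10] z:[9,15] -> miss, prune

order=[0, 2, 4, 11, 3, 12, 14, 6, 7, 8]  |boxes|=10  |leaves|=0  hit=miss

== RESULT ==
0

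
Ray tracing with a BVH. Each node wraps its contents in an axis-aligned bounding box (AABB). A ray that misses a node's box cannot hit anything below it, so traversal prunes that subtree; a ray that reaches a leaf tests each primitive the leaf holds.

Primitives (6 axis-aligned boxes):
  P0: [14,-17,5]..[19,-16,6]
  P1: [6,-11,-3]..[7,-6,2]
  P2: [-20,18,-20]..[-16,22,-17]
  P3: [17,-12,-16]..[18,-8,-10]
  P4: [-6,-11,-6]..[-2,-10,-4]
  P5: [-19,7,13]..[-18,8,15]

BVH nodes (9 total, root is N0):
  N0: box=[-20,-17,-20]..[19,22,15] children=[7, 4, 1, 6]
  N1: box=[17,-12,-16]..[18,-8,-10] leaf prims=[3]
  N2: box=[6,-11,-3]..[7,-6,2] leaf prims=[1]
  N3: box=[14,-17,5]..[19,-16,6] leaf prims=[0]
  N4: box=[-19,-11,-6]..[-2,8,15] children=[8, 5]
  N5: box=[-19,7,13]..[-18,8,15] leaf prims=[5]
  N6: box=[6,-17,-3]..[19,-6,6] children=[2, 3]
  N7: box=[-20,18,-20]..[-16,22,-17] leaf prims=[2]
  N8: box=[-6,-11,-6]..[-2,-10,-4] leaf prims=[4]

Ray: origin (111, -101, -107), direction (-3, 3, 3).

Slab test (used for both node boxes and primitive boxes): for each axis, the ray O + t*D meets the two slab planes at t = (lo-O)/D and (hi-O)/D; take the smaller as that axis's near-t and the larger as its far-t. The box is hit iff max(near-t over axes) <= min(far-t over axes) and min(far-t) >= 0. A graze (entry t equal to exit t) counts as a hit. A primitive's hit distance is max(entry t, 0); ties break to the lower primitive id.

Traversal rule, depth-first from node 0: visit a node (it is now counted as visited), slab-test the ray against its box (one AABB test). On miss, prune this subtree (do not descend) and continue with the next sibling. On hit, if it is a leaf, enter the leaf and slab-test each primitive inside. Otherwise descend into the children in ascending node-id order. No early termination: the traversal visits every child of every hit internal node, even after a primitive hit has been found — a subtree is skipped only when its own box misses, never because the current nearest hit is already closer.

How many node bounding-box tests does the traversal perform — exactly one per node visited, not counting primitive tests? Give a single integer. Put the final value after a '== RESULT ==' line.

Traverse from the root:
N0 x:[92/3,131/3] y:[28,41] z:[29,122/3] -> hit [92/3,122/3], descend [1, 4, 6, 7]
  N1 x:[31,94/3] y:[89/3,31] z:[91/3,97/3] -> hit [31,31] leaf, test {P3@t=31}
  N4 x:[113/3,130/3] y:[30,109/3] z:[101/3,122/3] -> miss, prune
  N6 x:[92/3,35] y:[28,95/3] z:[104/3,113/3] -> miss, prune
  N7 x:[127/3,131/3] y:[119/3,41] z:[29,30] -> miss, prune

5 AABB tests over nodes [0, 1, 4, 6, 7]; 1 leaf entered; closest P3.

== RESULT ==
5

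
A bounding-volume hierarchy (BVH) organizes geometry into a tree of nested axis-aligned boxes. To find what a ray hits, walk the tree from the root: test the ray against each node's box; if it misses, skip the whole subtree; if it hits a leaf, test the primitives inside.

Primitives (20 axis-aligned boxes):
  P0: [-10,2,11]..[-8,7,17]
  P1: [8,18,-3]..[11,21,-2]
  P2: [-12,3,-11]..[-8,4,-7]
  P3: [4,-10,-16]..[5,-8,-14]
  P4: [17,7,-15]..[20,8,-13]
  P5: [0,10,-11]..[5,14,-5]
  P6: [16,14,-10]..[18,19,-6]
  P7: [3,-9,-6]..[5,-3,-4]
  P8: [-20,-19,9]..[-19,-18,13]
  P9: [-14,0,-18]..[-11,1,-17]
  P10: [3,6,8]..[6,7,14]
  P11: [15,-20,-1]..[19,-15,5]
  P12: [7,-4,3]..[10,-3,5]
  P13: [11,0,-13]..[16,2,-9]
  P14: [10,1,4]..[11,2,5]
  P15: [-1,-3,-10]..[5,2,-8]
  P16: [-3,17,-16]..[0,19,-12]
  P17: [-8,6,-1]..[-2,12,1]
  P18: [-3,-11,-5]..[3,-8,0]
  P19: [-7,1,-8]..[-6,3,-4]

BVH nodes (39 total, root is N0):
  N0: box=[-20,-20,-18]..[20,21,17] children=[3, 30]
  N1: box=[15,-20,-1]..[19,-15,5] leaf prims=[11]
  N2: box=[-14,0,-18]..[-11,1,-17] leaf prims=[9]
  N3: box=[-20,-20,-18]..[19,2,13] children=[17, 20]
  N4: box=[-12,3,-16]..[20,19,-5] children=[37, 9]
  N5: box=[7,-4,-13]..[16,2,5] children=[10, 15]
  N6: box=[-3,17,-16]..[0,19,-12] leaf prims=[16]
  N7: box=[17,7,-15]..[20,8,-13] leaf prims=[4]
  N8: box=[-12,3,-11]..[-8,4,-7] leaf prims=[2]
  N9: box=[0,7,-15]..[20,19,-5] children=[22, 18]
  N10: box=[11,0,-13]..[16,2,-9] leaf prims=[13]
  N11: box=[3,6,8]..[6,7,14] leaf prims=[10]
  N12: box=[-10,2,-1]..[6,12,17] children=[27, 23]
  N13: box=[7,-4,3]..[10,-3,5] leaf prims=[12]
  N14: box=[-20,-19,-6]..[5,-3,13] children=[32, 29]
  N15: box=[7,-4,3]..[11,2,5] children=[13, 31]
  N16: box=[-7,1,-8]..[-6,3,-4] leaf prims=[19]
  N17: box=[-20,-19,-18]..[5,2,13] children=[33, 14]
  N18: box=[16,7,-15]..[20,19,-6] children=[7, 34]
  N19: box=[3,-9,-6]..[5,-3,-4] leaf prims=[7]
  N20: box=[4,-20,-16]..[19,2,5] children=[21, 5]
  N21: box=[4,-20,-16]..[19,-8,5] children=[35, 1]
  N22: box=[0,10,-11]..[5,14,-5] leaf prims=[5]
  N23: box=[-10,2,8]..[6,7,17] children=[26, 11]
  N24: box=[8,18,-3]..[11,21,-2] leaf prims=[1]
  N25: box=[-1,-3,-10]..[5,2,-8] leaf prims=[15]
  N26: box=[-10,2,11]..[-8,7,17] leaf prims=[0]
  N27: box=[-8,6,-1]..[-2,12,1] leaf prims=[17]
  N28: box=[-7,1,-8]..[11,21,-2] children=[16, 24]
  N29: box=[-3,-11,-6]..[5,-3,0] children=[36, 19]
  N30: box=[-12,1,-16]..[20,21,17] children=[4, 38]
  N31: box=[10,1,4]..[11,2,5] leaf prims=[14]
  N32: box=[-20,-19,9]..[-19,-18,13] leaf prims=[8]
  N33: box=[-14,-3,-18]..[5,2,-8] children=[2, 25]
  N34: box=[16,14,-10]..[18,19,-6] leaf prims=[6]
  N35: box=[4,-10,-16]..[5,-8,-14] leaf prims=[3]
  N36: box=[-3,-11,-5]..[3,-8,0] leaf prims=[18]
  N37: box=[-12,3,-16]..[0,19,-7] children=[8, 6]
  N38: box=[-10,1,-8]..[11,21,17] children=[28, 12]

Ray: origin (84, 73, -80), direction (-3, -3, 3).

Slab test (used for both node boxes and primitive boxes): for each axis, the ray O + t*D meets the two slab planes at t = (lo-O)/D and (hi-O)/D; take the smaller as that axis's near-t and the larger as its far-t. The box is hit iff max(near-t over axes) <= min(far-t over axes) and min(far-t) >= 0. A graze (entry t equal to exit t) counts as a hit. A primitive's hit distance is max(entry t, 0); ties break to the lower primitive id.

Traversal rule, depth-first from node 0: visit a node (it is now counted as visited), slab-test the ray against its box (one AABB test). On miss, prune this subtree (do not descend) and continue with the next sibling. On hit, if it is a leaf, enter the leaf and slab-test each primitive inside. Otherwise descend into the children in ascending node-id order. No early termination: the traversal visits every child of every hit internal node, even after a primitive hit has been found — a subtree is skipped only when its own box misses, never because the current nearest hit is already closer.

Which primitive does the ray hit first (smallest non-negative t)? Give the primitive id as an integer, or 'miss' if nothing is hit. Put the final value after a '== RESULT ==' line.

Traverse from the root:
N0 x:[64/3,104/3] y:[52/3,31] z:[62/3,97/3] -> hit [64/3,31], descend [3, 30]
  N3 x:[65/3,104/3] y:[71/3,31] z:[62/3,31] -> hit [71/3,31], descend [17, 20]
    N17 x:[79/3,104/3] y:[71/3,92/3] z:[62/3,31] -> hit [79/3,92/3], descend [14, 33]
      N14 x:[79/3,104/3] y:[76/3,92/3] z:[74/3,31] -> hit [79/3,92/3], descend [29, 32]
        N29 x:[79/3,29] y:[76/3,28] z:[74/3,80/3] -> hit [79/3,80/3], descend [19, 36]
          N19 x:[79/3,27] y:[76/3,82/3] z:[74/3,76/3] -> miss, prune
          N36 x:[27,29] y:[27,28] z:[25,80/3] -> miss, prune
        N32 x:[103/3,104/3] y:[91/3,92/3] z:[89/3,31] -> miss, prune
      N33 x:[79/3,98/3] y:[71/3,76/3] z:[62/3,24] -> miss, prune
    N20 x:[65/3,80/3] y:[71/3,31] z:[64/3,85/3] -> hit [71/3,80/3], descend [5, 21]
      N5 x:[68/3,77/3] y:[71/3,77/3] z:[67/3,85/3] -> hit [71/3,77/3], descend [10, 15]
        N10 x:[68/3,73/3] y:[71/3,73/3] z:[67/3,71/3] -> hit [71/3,71/3] leaf, test {P13@t=71/3}
        N15 x:[73/3,77/3] y:[71/3,77/3] z:[83/3,85/3] -> miss, prune
      N21 x:[65/3,80/3] y:[27,31] z:[64/3,85/3] -> miss, prune
  N30 x:[64/3,32] y:[52/3,24] z:[64/3,97/3] -> hit [64/3,24], descend [4, 38]
    N4 x:[64/3,32] y:[18,70/3] z:[64/3,25] -> hit [64/3,70/3], descend [9, 37]
      N9 x:[64/3,28] y:[18,22] z:[65/3,25] -> hit [65/3,22], descend [18, 22]
        N18 x:[64/3,68/3] y:[18,22] z:[65/3,74/3] -> hit [65/3,22], descend [7, 34]
          N7 x:[64/3,67/3] y:[65/3,22] z:[65/3,67/3] -> hit [65/3,22] leaf, test {P4@t=65/3}
          N34 x:[22,68/3] y:[18,59/3] z:[70/3,74/3] -> miss, prune
        N22 x:[79/3,28] y:[59/3,21] z:[23,25] -> miss, prune
      N37 x:[28,32] y:[18,70/3] z:[64/3,73/3] -> miss, prune
    N38 x:[73/3,94/3] y:[52/3,24] z:[24,97/3] -> miss, prune

23 AABB tests over nodes [0, 3, 17, 14, 29, 19, 36, 32, 33, 20, 5, 10, 15, 21, 30, 4, 9, 18, 7, 34, 22, 37, 38]; 2 leaves entered; closest P4.

== RESULT ==
4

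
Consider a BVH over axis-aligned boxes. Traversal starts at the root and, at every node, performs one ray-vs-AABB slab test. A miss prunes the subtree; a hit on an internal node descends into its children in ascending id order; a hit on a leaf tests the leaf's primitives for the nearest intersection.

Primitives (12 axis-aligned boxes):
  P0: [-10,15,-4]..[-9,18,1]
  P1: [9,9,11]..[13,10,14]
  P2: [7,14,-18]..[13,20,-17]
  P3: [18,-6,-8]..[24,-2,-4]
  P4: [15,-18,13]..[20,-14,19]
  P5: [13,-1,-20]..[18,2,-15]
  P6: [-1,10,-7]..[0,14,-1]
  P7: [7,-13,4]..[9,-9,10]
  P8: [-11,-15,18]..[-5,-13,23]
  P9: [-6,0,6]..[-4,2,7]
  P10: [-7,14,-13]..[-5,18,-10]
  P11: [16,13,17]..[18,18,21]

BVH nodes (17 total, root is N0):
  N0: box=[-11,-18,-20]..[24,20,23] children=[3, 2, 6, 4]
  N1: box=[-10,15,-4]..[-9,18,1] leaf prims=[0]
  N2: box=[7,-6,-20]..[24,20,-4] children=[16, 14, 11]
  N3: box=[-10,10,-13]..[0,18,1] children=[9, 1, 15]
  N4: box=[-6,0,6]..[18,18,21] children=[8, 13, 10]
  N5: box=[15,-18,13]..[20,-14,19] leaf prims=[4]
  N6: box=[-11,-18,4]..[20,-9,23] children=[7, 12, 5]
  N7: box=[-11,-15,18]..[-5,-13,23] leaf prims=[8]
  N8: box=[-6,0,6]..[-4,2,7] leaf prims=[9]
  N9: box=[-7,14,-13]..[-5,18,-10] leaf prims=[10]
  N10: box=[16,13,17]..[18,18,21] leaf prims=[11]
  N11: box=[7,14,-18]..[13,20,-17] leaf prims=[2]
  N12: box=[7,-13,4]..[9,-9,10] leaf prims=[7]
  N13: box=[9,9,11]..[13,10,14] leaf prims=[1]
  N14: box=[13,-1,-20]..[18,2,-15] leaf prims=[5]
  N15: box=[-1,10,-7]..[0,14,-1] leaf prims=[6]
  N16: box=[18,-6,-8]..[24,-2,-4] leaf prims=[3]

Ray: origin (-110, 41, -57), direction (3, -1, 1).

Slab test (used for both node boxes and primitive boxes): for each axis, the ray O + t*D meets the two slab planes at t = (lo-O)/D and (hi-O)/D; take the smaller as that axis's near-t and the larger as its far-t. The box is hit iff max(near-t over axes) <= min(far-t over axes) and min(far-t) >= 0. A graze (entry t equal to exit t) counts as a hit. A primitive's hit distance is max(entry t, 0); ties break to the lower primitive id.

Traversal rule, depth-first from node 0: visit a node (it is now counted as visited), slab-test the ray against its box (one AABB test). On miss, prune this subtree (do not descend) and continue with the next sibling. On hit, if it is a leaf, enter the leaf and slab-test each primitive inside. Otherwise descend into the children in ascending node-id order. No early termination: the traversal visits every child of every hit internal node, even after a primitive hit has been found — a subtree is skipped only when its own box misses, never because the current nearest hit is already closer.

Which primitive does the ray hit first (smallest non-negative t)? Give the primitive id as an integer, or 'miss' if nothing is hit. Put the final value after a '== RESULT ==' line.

Walk:
N0 x:[33,134/3] y:[21,59] z:[37,80] -> hit [37,134/3], descend [2, 3, 4, 6]
  N2 x:[39,134/3] y:[21,47] z:[37,53] -> hit [39,134/3], descend [11, 14, 16]
    N11 x:[39,41] y:[21,27] z:[39,40] -> miss, prune
    N14 x:[41,128/3] y:[39,42] z:[37,42] -> hit [41,42] leaf, test {P5@t=41}
    N16 x:[128/3,134/3] y:[43,47] z:[49,53] -> miss, prune
  N3 x:[100/3,110/3] y:[23,31] z:[44,58] -> miss, prune
  N4 x:[104/3,128/3] y:[23,41] z:[63,78] -> miss, prune
  N6 x:[33,130/3] y:[50,59] z:[61,80] -> miss, prune

order=[0, 2, 11, 14, 16, 3, 4, 6]  |boxes|=8  |leaves|=1  hit=P5

== RESULT ==
5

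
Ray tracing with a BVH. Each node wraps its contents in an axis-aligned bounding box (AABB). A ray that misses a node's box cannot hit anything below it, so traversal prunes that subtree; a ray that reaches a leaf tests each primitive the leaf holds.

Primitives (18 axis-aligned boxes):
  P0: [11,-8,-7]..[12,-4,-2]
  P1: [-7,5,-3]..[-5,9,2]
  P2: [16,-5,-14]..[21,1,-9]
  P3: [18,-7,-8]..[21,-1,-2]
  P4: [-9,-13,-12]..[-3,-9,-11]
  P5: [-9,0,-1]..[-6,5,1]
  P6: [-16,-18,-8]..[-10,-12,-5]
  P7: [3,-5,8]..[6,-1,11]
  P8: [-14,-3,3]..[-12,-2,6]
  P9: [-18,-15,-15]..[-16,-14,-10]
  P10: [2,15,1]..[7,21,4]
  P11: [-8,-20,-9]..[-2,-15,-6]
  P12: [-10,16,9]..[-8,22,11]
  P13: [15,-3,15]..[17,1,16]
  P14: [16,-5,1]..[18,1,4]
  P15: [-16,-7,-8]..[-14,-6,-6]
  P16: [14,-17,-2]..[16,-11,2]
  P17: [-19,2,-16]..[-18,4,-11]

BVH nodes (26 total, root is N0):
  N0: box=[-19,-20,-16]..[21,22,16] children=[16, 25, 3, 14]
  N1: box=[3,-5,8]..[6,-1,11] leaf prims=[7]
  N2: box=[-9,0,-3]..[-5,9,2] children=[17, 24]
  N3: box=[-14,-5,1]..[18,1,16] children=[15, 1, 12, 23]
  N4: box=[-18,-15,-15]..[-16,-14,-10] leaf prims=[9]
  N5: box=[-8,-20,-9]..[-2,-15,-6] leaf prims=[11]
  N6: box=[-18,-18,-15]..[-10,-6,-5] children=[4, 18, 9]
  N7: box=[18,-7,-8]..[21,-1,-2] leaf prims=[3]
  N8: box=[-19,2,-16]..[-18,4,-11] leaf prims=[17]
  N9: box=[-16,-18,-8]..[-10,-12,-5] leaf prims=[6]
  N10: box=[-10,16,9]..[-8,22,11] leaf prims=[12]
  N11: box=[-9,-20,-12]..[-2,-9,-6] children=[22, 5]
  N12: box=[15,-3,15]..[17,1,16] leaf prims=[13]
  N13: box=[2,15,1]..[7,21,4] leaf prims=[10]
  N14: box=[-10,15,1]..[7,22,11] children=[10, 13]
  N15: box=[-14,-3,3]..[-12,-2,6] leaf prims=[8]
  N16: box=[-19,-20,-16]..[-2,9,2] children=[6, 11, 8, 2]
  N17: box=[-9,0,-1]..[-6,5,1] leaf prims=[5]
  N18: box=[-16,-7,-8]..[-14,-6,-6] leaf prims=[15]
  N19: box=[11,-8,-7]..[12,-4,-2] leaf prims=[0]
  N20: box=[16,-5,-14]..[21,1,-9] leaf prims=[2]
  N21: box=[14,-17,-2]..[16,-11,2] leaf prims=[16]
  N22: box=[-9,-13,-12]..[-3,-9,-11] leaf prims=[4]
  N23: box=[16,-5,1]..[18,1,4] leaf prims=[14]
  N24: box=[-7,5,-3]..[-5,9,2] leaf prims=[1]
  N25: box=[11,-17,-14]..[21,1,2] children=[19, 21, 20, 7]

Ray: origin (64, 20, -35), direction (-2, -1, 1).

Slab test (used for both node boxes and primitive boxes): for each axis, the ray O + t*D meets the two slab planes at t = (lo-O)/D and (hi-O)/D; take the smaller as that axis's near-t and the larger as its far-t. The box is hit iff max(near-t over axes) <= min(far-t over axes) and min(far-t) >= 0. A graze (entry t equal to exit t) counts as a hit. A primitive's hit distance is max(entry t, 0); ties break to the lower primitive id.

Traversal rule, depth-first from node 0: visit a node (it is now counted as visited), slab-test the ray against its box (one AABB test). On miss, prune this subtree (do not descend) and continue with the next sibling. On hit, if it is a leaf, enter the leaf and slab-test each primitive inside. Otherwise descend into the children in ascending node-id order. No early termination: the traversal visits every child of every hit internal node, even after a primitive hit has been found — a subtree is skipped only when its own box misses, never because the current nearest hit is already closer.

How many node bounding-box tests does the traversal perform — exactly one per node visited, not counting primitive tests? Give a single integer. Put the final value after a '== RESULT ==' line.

Traverse from the root:
N0 x:[43/2,83/2] y:[-2,40] z:[19,51] -> hit [43/2,40], descend [3, 14, 16, 25]
  N3 x:[23,39] y:[19,25] z:[36,51] -> miss, prune
  N14 x:[57/2,37] y:[-2,5] z:[36,46] -> miss, prune
  N16 x:[33,83/2] y:[11,40] z:[19,37] -> hit [33,37], descend [2, 6, 8, 11]
    N2 x:[69/2,73/2] y:[11,20] z:[32,37] -> miss, prune
    N6 x:[37,41] y:[26,38] z:[20,30] -> miss, prune
    N8 x:[41,83/2] y:[16,18] z:[19,24] -> miss, prune
    N11 x:[33,73/2] y:[29,40] z:[23,29] -> miss, prune
  N25 x:[43/2,53/2] y:[19,37] z:[21,37] -> hit [43/2,53/2], descend [7, 19, 20, 21]
    N7 x:[43/2,23] y:[21,27] z:[27,33] -> miss, prune
    N19 x:[26,53/2] y:[24,28] z:[28,33] -> miss, prune
    N20 x:[43/2,24] y:[19,25] z:[21,26] -> hit [43/2,24] leaf, test {P2@t=43/2}
    N21 x:[24,25] y:[31,37] z:[33,37] -> miss, prune

Visited [0, 3, 14, 16, 2, 6, 8, 11, 25, 7, 19, 20, 21]. Tests: 13 box, 1 leaf. Nearest: P2.

== RESULT ==
13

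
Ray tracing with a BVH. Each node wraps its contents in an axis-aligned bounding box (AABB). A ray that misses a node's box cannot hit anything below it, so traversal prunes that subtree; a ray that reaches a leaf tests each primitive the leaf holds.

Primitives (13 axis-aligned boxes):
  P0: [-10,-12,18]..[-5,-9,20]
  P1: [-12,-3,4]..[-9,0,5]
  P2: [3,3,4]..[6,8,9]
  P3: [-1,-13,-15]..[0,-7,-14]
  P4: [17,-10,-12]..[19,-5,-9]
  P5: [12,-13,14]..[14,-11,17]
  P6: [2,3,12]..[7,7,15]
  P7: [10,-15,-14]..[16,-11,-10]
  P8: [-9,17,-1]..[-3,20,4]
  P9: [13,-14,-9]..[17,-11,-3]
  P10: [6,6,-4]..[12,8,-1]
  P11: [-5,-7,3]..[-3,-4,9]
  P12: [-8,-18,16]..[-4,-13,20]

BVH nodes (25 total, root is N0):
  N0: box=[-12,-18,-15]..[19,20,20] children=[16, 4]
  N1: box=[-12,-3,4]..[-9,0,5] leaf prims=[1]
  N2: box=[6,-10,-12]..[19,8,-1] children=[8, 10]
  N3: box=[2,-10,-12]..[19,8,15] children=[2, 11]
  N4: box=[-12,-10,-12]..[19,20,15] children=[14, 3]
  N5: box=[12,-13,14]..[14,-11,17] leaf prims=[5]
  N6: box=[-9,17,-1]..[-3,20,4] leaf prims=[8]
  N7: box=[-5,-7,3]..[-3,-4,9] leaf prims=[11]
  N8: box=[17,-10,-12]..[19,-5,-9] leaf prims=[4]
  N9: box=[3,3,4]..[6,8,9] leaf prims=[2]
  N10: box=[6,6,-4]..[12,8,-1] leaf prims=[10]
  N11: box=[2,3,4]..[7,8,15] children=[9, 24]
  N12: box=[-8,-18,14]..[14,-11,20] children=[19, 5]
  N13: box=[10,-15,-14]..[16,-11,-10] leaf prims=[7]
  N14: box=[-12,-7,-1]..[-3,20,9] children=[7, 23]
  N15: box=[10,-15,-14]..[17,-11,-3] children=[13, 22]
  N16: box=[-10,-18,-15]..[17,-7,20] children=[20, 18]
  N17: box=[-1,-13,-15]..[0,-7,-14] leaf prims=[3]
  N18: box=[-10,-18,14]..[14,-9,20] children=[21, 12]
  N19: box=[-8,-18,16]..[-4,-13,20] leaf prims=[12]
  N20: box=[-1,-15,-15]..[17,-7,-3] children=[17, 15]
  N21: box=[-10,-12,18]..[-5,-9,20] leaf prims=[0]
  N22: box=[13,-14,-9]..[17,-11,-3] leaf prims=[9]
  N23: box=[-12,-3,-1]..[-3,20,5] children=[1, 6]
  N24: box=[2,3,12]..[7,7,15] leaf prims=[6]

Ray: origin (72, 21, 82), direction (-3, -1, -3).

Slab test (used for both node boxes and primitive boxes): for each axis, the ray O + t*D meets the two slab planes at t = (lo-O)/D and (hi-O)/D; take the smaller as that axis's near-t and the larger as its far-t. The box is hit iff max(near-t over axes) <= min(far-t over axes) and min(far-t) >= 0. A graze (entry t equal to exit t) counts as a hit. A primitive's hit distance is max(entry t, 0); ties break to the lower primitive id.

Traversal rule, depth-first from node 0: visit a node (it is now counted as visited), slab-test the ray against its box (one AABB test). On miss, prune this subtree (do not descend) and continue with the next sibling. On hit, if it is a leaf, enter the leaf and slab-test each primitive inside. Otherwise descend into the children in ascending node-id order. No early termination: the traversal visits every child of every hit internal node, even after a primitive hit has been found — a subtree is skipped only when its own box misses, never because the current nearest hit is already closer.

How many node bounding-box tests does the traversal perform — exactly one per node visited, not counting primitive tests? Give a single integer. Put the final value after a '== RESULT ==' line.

Walk:
N0 x:[53/3,28] y:[1,39] z:[62/3,97/3] -> hit [62/3,28], descend [4, 16]
  N4 x:[53/3,28] y:[1,31] z:[67/3,94/3] -> hit [67/3,28], descend [3, 14]
    N3 x:[53/3,70/3] y:[13,31] z:[67/3,94/3] -> hit [67/3,70/3], descend [2, 11]
      N2 x:[53/3,22] y:[13,31] z:[83/3,94/3] -> miss, prune
      N11 x:[65/3,70/3] y:[13,18] z:[67/3,26] -> miss, prune
    N14 x:[25,28] y:[1,28] z:[73/3,83/3] -> hit [25,83/3], descend [7, 23]
      N7 x:[25,77/3] y:[25,28] z:[73/3,79/3] -> hit [25,77/3] leaf, test {P11@t=25}
      N23 x:[25,28] y:[1,24] z:[77/3,83/3] -> miss, prune
  N16 x:[55/3,82/3] y:[28,39] z:[62/3,97/3] -> miss, prune

9 AABB tests over nodes [0, 4, 3, 2, 11, 14, 7, 23, 16]; 1 leaf entered; closest P11.

== RESULT ==
9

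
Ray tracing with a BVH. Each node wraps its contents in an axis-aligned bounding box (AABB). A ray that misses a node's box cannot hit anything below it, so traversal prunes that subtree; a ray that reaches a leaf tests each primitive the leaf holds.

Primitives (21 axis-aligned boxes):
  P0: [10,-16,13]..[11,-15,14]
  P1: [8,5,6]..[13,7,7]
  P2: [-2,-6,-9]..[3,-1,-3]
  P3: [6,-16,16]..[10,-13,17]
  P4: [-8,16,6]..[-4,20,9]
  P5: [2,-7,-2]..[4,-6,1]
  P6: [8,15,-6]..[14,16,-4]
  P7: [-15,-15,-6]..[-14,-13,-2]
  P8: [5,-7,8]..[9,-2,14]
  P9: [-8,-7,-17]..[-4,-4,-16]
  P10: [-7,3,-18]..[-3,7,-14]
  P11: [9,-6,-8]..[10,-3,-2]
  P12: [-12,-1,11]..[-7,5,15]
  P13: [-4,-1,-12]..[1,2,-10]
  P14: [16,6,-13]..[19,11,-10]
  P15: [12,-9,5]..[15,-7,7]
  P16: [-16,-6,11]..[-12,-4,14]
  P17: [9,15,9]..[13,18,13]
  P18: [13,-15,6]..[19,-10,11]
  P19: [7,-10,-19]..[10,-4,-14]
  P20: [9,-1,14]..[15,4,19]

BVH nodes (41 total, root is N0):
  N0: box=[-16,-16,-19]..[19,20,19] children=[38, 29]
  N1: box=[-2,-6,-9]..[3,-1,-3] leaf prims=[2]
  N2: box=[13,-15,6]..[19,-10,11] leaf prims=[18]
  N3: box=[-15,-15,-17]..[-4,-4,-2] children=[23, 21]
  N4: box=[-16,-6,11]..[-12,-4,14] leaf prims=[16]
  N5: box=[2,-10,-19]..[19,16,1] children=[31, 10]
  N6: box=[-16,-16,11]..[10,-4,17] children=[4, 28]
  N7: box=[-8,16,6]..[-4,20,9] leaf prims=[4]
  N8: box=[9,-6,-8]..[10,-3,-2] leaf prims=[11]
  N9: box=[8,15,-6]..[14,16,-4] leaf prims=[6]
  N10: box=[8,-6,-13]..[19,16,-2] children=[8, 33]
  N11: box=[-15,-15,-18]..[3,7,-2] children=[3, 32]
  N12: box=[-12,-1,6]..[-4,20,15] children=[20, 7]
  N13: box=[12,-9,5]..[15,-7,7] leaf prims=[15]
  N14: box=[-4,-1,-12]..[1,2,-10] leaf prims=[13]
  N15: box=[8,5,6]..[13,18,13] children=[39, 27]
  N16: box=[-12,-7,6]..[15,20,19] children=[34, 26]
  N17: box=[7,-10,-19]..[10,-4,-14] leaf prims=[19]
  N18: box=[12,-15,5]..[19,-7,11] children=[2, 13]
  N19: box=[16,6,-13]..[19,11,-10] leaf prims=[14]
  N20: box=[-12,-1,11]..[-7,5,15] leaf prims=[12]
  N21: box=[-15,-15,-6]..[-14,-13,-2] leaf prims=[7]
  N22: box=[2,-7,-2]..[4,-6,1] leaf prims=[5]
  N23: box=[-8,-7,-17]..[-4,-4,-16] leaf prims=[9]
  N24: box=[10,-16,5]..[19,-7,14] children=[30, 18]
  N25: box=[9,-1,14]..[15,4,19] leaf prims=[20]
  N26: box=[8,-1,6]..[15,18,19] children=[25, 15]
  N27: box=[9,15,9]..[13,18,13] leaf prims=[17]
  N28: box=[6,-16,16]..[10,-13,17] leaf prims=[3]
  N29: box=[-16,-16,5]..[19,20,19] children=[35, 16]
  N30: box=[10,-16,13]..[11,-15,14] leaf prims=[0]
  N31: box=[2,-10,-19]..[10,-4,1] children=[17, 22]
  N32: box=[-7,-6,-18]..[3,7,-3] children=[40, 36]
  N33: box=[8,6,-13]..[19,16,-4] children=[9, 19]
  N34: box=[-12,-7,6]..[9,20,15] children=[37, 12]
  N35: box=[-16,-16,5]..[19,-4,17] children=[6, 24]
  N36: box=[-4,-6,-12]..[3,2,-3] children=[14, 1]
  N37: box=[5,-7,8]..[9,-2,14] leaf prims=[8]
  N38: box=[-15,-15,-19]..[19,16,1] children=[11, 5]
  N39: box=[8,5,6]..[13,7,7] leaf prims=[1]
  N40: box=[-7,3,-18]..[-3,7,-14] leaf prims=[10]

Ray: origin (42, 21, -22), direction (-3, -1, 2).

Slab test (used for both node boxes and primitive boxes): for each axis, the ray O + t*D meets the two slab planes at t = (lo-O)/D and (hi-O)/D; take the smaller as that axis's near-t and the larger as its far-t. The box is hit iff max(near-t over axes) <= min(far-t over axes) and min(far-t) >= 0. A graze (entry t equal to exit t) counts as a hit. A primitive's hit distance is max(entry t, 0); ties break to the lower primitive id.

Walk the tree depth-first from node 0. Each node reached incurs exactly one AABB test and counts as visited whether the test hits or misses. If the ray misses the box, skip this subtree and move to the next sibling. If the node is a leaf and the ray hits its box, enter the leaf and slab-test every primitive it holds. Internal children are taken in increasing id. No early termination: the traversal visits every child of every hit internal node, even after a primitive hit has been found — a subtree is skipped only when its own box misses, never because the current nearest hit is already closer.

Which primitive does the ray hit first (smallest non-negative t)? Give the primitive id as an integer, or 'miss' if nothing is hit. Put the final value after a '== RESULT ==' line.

Traverse from the root:
N0 x:[23/3,58/3] y:[1,37] z:[3/2,41/2] -> hit [23/3,58/3], descend [29, 38]
  N29 x:[23/3,58/3] y:[1,37] z:[27/2,41/2] -> hit [27/2,58/3], descend [16, 35]
    N16 x:[9,18] y:[1,28] z:[14,41/2] -> hit [14,18], descend [26, 34]
      N26 x:[9,34/3] y:[3,22] z:[14,41/2] -> miss, prune
      N34 x:[11,18] y:[1,28] z:[14,37/2] -> hit [14,18], descend [12, 37]
        N12 x:[46/3,18] y:[1,22] z:[14,37/2] -> hit [46/3,18], descend [7, 20]
          N7 x:[46/3,50/3] y:[1,5] z:[14,31/2] -> miss, prune
          N20 x:[49/3,18] y:[16,22] z:[33/2,37/2] -> hit [33/2,18] leaf, test {P12@t=33/2}
        N37 x:[11,37/3] y:[23,28] z:[15,18] -> miss, prune
    N35 x:[23/3,58/3] y:[25,37] z:[27/2,39/2] -> miss, prune
  N38 x:[23/3,19] y:[5,36] z:[3/2,23/2] -> hit [23/3,23/2], descend [5, 11]
    N5 x:[23/3,40/3] y:[5,31] z:[3/2,23/2] -> hit [23/3,23/2], descend [10, 31]
      N10 x:[23/3,34/3] y:[5,27] z:[9/2,10] -> hit [23/3,10], descend [8, 33]
        N8 x:[32/3,11] y:[24,27] z:[7,10] -> miss, prune
        N33 x:[23/3,34/3] y:[5,15] z:[9/2,9] -> hit [23/3,9], descend [9, 19]
          N9 x:[28/3,34/3] y:[5,6] z:[8,9] -> miss, prune
          N19 x:[23/3,26/3] y:[10,15] z:[9/2,6] -> miss, prune
      N31 x:[32/3,40/3] y:[25,31] z:[3/2,23/2] -> miss, prune
    N11 x:[13,19] y:[14,36] z:[2,10] -> miss, prune

order=[0, 29, 16, 26, 34, 12, 7, 20, 37, 35, 38, 5, 10, 8, 33, 9, 19, 31, 11]  |boxes|=19  |leaves|=1  hit=P12

== RESULT ==
12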